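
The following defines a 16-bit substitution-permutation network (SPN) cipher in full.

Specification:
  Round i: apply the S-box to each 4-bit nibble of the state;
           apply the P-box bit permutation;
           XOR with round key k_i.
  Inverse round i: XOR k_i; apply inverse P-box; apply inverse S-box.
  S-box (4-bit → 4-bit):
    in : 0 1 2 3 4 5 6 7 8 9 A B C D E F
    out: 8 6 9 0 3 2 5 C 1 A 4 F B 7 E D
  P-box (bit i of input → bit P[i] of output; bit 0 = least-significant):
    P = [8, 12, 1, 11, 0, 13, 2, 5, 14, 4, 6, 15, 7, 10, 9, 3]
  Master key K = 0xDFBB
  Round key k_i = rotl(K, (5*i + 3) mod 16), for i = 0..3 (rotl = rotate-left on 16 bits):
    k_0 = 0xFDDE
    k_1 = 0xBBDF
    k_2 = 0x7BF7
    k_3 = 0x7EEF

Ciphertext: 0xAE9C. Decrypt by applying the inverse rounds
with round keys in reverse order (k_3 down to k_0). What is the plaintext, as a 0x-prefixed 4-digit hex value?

s_0 = ciphertext = 0xAE9C
s_1 = InvRound(s_0, k_3) = 0x3B21
s_2 = InvRound(s_1, k_2) = 0x8DAA
s_3 = InvRound(s_2, k_1) = 0x11B5
s_4 = InvRound(s_3, k_0) = 0x9FC7

0x9FC7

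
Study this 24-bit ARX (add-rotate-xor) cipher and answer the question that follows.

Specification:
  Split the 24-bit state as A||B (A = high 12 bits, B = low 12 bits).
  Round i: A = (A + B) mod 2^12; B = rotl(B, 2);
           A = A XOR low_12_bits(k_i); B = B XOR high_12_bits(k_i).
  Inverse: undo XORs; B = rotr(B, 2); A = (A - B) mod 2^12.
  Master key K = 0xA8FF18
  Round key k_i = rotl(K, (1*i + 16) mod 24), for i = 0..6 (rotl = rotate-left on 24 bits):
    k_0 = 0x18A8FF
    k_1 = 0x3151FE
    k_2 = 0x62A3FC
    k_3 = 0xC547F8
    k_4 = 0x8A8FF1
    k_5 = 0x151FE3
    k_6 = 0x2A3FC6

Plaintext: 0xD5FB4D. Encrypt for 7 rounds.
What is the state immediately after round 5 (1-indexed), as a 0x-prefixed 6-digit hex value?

s_0 = plaintext = 0xD5FB4D
s_1 = Round(s_0, k_0) = 0x053CBC
s_2 = Round(s_1, k_1) = 0xCF11E6
s_3 = Round(s_2, k_2) = 0xD2B1B2
s_4 = Round(s_3, k_3) = 0x925A9C
s_5 = Round(s_4, k_4) = 0xC302DA
s_6 = Round(s_5, k_5) = 0x0E9A39
s_7 = Round(s_6, k_6) = 0x4E4A45

0xC302DA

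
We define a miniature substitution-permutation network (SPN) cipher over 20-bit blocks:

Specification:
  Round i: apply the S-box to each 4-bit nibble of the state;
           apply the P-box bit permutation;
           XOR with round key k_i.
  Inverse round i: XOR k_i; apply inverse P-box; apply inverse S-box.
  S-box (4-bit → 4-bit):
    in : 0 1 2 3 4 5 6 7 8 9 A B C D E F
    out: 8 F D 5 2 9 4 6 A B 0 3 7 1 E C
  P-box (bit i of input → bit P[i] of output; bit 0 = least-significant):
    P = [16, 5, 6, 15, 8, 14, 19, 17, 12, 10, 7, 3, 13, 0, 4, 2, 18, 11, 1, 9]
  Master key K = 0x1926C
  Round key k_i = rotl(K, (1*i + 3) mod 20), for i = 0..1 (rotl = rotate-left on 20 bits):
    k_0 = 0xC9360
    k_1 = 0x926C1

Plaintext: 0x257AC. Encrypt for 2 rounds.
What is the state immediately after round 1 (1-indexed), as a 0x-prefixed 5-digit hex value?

0x9B586

s_0 = plaintext = 0x257AC
s_1 = Round(s_0, k_0) = 0x9B586
s_2 = Round(s_1, k_1) = 0xF5C88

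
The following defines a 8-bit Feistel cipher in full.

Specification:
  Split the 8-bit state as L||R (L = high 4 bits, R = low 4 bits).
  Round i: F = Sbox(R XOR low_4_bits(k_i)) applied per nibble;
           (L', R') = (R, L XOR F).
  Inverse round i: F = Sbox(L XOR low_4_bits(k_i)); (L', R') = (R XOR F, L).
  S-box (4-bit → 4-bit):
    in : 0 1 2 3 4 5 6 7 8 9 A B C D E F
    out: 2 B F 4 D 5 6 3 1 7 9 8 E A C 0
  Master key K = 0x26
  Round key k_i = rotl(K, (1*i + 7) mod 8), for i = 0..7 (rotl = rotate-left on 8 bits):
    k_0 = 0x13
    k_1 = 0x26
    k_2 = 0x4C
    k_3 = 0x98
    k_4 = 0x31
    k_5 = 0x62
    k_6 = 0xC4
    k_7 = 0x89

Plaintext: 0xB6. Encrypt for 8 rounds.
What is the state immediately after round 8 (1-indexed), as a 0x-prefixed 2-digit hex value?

s_0 = plaintext = 0xB6
s_1 = Round(s_0, k_0) = 0x6E
s_2 = Round(s_1, k_1) = 0xE7
s_3 = Round(s_2, k_2) = 0x76
s_4 = Round(s_3, k_3) = 0x6B
s_5 = Round(s_4, k_4) = 0xBF
s_6 = Round(s_5, k_5) = 0xF1
s_7 = Round(s_6, k_6) = 0x1A
s_8 = Round(s_7, k_7) = 0xA5

0xA5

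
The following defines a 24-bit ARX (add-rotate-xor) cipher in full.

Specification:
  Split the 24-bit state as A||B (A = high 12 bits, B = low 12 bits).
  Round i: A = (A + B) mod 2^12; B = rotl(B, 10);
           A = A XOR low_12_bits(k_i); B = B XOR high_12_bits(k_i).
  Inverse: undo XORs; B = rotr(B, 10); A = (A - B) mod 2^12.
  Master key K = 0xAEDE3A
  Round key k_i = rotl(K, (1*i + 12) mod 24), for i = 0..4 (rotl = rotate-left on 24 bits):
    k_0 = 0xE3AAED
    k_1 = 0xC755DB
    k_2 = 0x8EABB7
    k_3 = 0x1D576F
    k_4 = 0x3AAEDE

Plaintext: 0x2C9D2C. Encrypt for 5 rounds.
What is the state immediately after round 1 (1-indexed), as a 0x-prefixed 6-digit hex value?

s_0 = plaintext = 0x2C9D2C
s_1 = Round(s_0, k_0) = 0x518D71
s_2 = Round(s_1, k_1) = 0x752B29
s_3 = Round(s_2, k_2) = 0x9CCE20
s_4 = Round(s_3, k_3) = 0x08325D
s_5 = Round(s_4, k_4) = 0xC3E73D

0x518D71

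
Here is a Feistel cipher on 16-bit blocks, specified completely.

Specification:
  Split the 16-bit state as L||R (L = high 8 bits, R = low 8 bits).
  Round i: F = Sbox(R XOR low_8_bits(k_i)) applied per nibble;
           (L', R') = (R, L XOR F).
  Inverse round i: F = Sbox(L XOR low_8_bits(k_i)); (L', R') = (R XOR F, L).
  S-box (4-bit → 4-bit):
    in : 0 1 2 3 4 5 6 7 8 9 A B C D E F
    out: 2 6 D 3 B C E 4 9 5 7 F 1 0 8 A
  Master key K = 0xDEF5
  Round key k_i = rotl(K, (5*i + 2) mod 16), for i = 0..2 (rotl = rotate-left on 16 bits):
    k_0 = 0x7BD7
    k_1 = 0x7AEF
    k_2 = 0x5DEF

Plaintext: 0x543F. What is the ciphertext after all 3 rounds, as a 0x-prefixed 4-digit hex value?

s_0 = plaintext = 0x543F
s_1 = Round(s_0, k_0) = 0x3FDD
s_2 = Round(s_1, k_1) = 0xDD02
s_3 = Round(s_2, k_2) = 0x025D

0x025D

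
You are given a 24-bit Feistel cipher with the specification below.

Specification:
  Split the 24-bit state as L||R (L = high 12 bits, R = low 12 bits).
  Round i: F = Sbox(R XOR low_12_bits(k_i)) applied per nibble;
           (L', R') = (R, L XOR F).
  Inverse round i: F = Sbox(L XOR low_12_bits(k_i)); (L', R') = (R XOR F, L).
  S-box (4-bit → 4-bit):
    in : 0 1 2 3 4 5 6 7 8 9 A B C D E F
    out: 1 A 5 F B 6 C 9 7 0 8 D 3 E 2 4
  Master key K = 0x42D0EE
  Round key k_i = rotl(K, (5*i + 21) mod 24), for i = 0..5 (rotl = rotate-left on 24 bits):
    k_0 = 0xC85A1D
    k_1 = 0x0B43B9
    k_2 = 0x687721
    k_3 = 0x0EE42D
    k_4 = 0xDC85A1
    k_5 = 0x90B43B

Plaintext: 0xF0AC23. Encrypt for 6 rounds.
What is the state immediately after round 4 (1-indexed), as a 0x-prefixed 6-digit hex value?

s_0 = plaintext = 0xF0AC23
s_1 = Round(s_0, k_0) = 0xC233F8
s_2 = Round(s_1, k_1) = 0x3F8D99
s_3 = Round(s_2, k_2) = 0xD99B2F
s_4 = Round(s_3, k_3) = 0xB2F98C
s_5 = Round(s_4, k_4) = 0x98C871
s_6 = Round(s_5, k_5) = 0x871A34

0xB2F98C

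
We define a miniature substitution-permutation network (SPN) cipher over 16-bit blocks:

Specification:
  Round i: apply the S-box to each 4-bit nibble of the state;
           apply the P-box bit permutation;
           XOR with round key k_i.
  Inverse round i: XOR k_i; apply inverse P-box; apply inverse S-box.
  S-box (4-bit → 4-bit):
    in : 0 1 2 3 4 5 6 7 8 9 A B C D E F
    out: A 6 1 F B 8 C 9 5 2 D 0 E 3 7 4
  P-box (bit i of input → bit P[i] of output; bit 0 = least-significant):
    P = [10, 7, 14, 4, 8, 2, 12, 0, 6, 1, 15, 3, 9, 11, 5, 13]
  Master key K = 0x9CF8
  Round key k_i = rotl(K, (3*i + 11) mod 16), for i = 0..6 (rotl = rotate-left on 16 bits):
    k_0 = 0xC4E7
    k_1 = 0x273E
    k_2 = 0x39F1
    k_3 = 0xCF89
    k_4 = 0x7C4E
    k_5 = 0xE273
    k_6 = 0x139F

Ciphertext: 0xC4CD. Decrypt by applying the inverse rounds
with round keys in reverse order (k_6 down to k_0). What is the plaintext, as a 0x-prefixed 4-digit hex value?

0x03E5

s_0 = ciphertext = 0xC4CD
s_1 = InvRound(s_0, k_6) = 0x2E8A
s_2 = InvRound(s_1, k_5) = 0x1A53
s_3 = InvRound(s_2, k_4) = 0x750A
s_4 = InvRound(s_3, k_3) = 0x4169
s_5 = InvRound(s_4, k_2) = 0x05FC
s_6 = InvRound(s_5, k_1) = 0x7DB9
s_7 = InvRound(s_6, k_0) = 0x03E5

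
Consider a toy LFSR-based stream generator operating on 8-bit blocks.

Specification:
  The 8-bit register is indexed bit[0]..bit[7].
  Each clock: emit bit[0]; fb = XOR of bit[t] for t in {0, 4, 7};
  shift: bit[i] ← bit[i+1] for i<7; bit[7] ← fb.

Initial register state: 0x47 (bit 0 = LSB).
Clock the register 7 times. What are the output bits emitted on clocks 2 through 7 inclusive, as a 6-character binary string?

110001

reg_0 = 0x47
clock 1: out=1, reg = 0xA3
clock 2: out=1, reg = 0x51
clock 3: out=1, reg = 0x28
clock 4: out=0, reg = 0x14
clock 5: out=0, reg = 0x8A
clock 6: out=0, reg = 0xC5
clock 7: out=1, reg = 0x62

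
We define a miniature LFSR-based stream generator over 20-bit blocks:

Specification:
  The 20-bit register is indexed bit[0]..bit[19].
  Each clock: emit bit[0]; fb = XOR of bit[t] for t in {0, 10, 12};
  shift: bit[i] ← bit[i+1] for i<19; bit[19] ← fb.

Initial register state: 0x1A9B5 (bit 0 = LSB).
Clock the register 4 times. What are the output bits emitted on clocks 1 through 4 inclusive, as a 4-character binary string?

reg_0 = 0x1A9B5
clock 1: out=1, reg = 0x8D4DA
clock 2: out=0, reg = 0x46A6D
clock 3: out=1, reg = 0xA3536
clock 4: out=0, reg = 0x51A9B

1010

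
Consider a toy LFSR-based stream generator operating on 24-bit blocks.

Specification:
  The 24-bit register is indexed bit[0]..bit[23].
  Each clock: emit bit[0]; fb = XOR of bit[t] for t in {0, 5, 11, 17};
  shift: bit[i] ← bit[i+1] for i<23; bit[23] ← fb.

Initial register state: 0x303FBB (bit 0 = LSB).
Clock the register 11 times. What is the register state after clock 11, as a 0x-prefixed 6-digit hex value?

reg_0 = 0x303FBB
clock 1: out=1, reg = 0x981FDD
clock 2: out=1, reg = 0x4C0FEE
clock 3: out=0, reg = 0x2607F7
clock 4: out=1, reg = 0x9303FB
clock 5: out=1, reg = 0xC981FD
clock 6: out=1, reg = 0x64C0FE
clock 7: out=0, reg = 0xB2607F
clock 8: out=1, reg = 0xD9303F
clock 9: out=1, reg = 0x6C981F
clock 10: out=1, reg = 0x364C0F
clock 11: out=1, reg = 0x9B2607

0x9B2607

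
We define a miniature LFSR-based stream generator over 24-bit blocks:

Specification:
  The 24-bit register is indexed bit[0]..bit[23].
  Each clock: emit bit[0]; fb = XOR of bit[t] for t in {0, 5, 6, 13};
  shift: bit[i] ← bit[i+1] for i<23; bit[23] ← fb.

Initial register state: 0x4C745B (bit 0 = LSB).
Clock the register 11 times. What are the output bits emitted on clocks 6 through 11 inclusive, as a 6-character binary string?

010001

reg_0 = 0x4C745B
clock 1: out=1, reg = 0xA63A2D
clock 2: out=1, reg = 0xD31D16
clock 3: out=0, reg = 0x698E8B
clock 4: out=1, reg = 0xB4C745
clock 5: out=1, reg = 0x5A63A2
clock 6: out=0, reg = 0x2D31D1
clock 7: out=1, reg = 0x9698E8
clock 8: out=0, reg = 0x4B4C74
clock 9: out=0, reg = 0x25A63A
clock 10: out=0, reg = 0x12D31D
clock 11: out=1, reg = 0x89698E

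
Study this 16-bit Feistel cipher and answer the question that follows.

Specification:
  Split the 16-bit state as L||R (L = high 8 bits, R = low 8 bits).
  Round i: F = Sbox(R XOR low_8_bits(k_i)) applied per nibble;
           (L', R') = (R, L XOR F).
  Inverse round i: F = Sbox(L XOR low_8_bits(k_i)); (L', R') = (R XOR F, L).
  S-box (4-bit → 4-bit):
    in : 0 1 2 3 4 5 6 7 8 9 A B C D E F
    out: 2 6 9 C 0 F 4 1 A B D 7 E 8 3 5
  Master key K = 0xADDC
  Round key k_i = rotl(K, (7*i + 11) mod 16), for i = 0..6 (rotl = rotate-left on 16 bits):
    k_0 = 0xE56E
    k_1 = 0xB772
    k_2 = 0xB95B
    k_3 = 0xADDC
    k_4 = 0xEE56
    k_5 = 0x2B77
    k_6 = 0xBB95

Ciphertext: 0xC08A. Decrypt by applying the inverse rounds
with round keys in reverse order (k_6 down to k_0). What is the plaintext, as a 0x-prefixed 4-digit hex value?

0xDF19

s_0 = ciphertext = 0xC08A
s_1 = InvRound(s_0, k_6) = 0x75C0
s_2 = InvRound(s_1, k_5) = 0xE975
s_3 = InvRound(s_2, k_4) = 0x00E9
s_4 = InvRound(s_3, k_3) = 0x6700
s_5 = InvRound(s_4, k_2) = 0xCE67
s_6 = InvRound(s_5, k_1) = 0x19CE
s_7 = InvRound(s_6, k_0) = 0xDF19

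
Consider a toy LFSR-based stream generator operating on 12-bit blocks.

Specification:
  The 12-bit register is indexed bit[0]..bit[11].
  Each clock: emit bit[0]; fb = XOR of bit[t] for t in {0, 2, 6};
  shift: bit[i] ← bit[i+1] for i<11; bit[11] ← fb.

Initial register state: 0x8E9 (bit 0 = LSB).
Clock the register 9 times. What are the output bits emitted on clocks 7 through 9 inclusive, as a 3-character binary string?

110

reg_0 = 0x8E9
clock 1: out=1, reg = 0x474
clock 2: out=0, reg = 0x23A
clock 3: out=0, reg = 0x11D
clock 4: out=1, reg = 0x08E
clock 5: out=0, reg = 0x847
clock 6: out=1, reg = 0xC23
clock 7: out=1, reg = 0xE11
clock 8: out=1, reg = 0xF08
clock 9: out=0, reg = 0x784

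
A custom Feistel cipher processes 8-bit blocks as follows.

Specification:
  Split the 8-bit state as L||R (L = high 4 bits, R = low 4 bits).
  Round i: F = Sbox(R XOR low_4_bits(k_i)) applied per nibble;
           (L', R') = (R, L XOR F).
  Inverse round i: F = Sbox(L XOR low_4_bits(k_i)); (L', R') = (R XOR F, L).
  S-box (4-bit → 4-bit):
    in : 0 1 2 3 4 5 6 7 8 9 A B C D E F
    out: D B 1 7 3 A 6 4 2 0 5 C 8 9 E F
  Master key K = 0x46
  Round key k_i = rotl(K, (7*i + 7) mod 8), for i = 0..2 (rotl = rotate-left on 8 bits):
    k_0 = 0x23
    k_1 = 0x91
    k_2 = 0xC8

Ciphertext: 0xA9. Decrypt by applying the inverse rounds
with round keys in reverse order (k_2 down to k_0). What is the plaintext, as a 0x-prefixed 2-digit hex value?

s_0 = ciphertext = 0xA9
s_1 = InvRound(s_0, k_2) = 0x8A
s_2 = InvRound(s_1, k_1) = 0xA8
s_3 = InvRound(s_2, k_0) = 0x8A

0x8A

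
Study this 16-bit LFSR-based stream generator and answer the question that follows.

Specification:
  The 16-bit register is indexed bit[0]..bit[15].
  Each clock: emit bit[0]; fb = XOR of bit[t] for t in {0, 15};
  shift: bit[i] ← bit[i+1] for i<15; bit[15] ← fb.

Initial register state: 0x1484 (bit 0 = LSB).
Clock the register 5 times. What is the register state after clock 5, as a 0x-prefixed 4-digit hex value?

0xE0A4

reg_0 = 0x1484
clock 1: out=0, reg = 0x0A42
clock 2: out=0, reg = 0x0521
clock 3: out=1, reg = 0x8290
clock 4: out=0, reg = 0xC148
clock 5: out=0, reg = 0xE0A4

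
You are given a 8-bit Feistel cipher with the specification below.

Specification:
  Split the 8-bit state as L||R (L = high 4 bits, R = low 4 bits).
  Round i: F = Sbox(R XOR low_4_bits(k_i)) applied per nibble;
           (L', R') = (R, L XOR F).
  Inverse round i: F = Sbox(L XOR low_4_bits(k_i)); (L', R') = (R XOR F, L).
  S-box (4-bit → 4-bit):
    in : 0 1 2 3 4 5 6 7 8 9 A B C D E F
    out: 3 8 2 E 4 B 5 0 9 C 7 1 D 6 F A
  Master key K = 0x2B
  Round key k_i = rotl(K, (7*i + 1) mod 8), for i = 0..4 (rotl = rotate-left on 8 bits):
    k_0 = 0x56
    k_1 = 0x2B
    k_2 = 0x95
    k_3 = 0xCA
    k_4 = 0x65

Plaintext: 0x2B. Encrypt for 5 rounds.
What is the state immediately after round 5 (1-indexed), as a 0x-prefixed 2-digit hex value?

s_0 = plaintext = 0x2B
s_1 = Round(s_0, k_0) = 0xB4
s_2 = Round(s_1, k_1) = 0x41
s_3 = Round(s_2, k_2) = 0x10
s_4 = Round(s_3, k_3) = 0x06
s_5 = Round(s_4, k_4) = 0x6E

0x6E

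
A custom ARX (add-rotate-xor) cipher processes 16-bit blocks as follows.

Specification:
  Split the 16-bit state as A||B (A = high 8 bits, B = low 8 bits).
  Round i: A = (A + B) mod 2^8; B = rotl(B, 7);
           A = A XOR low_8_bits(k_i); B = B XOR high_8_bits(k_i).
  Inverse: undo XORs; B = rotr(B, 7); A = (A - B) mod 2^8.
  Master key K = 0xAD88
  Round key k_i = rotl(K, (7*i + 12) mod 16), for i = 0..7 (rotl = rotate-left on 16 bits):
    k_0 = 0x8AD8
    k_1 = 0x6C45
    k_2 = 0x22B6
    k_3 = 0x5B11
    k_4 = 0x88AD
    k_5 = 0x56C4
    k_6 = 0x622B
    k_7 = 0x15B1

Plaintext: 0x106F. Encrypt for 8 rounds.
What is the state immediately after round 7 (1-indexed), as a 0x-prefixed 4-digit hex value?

0xA3B5

s_0 = plaintext = 0x106F
s_1 = Round(s_0, k_0) = 0xA73D
s_2 = Round(s_1, k_1) = 0xA1F2
s_3 = Round(s_2, k_2) = 0x255B
s_4 = Round(s_3, k_3) = 0x91F6
s_5 = Round(s_4, k_4) = 0x2AF3
s_6 = Round(s_5, k_5) = 0xD9AF
s_7 = Round(s_6, k_6) = 0xA3B5
s_8 = Round(s_7, k_7) = 0xE9CF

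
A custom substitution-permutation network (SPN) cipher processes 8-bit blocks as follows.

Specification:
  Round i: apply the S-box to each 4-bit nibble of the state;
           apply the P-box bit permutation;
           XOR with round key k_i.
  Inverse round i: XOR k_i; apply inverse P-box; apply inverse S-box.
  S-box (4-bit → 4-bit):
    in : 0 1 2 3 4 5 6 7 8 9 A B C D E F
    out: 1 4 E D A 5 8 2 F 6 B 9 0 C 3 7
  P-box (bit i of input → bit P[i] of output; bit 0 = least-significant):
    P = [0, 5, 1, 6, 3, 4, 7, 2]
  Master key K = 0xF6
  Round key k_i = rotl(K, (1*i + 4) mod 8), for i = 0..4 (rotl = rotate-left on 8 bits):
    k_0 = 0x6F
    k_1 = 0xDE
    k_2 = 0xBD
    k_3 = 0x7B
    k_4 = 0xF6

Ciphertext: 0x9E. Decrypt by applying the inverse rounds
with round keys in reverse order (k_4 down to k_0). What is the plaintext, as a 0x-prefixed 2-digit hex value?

s_0 = ciphertext = 0x9E
s_1 = InvRound(s_0, k_4) = 0x04
s_2 = InvRound(s_1, k_3) = 0xA8
s_3 = InvRound(s_2, k_2) = 0x40
s_4 = InvRound(s_3, k_1) = 0x81
s_5 = InvRound(s_4, k_0) = 0x32

0x32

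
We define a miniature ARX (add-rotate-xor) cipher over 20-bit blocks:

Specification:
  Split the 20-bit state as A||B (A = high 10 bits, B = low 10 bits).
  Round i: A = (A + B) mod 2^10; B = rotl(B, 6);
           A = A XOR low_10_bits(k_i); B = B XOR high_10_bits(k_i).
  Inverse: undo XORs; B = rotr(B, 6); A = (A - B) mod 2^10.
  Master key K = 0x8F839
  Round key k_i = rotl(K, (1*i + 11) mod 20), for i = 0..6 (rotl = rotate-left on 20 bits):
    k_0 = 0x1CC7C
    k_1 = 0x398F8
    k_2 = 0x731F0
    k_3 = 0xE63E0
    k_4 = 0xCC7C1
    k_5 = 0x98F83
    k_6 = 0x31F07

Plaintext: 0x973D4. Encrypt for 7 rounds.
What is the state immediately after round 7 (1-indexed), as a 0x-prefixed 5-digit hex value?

s_0 = plaintext = 0x973D4
s_1 = Round(s_0, k_0) = 0x9314E
s_2 = Round(s_1, k_1) = 0xD8B72
s_3 = Round(s_2, k_2) = 0xC917B
s_4 = Round(s_3, k_3) = 0xDFD4F
s_5 = Round(s_4, k_4) = 0xC3CE5
s_6 = Round(s_5, k_5) = 0x1DF2D
s_7 = Round(s_6, k_6) = 0x28FB5

0x28FB5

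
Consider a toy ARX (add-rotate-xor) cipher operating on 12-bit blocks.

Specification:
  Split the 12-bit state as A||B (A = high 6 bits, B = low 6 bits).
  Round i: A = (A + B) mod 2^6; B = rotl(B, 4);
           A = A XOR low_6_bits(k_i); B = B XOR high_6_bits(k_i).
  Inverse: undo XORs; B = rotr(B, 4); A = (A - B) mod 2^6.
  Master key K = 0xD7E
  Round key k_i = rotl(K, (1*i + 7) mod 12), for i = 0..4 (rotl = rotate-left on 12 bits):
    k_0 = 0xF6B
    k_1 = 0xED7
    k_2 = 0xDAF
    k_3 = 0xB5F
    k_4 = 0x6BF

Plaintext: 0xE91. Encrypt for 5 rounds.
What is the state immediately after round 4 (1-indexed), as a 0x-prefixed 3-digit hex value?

0x846

s_0 = plaintext = 0xE91
s_1 = Round(s_0, k_0) = 0x829
s_2 = Round(s_1, k_1) = 0x7A1
s_3 = Round(s_2, k_2) = 0x42E
s_4 = Round(s_3, k_3) = 0x846
s_5 = Round(s_4, k_4) = 0x63B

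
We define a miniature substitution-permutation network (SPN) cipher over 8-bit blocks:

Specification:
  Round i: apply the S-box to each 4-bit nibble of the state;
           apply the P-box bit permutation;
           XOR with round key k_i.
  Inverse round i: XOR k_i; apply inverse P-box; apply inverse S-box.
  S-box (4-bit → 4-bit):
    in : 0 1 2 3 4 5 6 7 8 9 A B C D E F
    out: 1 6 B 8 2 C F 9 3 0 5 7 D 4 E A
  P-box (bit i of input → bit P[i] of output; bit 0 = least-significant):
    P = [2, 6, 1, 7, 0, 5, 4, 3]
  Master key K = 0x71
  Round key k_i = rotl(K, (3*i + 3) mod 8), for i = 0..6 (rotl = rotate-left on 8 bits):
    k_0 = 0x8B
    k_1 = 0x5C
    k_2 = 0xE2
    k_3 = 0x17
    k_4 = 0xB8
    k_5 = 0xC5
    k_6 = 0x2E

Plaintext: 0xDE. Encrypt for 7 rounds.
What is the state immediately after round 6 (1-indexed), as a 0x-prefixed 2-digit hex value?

s_0 = plaintext = 0xDE
s_1 = Round(s_0, k_0) = 0x59
s_2 = Round(s_1, k_1) = 0x44
s_3 = Round(s_2, k_2) = 0x82
s_4 = Round(s_3, k_3) = 0xF2
s_5 = Round(s_4, k_4) = 0x54
s_6 = Round(s_5, k_5) = 0x9D
s_7 = Round(s_6, k_6) = 0x2C

0x9D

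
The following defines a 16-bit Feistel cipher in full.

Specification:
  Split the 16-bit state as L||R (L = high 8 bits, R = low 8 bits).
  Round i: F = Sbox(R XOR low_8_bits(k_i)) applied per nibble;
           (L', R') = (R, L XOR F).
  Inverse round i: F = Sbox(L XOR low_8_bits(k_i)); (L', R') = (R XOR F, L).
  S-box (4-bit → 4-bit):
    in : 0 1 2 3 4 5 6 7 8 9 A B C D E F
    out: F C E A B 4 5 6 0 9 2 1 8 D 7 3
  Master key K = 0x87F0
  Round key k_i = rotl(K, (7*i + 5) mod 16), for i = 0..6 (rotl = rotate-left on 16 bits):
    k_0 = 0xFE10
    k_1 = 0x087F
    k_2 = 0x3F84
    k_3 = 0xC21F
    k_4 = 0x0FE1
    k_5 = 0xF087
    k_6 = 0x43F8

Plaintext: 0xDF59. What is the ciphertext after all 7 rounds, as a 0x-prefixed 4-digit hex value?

0xE73D

s_0 = plaintext = 0xDF59
s_1 = Round(s_0, k_0) = 0x5966
s_2 = Round(s_1, k_1) = 0x6690
s_3 = Round(s_2, k_2) = 0x90AD
s_4 = Round(s_3, k_3) = 0xAD8E
s_5 = Round(s_4, k_4) = 0x8EFE
s_6 = Round(s_5, k_5) = 0xFEE7
s_7 = Round(s_6, k_6) = 0xE73D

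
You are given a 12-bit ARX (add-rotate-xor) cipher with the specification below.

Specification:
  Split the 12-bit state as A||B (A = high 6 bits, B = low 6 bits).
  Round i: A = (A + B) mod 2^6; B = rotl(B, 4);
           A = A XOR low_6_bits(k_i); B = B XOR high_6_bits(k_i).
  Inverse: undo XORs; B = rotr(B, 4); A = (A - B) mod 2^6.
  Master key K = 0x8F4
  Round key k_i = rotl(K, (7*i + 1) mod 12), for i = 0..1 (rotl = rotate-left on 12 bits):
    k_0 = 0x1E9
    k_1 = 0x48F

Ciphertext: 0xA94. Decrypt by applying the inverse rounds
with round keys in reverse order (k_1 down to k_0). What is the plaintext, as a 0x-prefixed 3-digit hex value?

s_0 = ciphertext = 0xA94
s_1 = InvRound(s_0, k_1) = 0x358
s_2 = InvRound(s_1, k_0) = 0x9FD

0x9FD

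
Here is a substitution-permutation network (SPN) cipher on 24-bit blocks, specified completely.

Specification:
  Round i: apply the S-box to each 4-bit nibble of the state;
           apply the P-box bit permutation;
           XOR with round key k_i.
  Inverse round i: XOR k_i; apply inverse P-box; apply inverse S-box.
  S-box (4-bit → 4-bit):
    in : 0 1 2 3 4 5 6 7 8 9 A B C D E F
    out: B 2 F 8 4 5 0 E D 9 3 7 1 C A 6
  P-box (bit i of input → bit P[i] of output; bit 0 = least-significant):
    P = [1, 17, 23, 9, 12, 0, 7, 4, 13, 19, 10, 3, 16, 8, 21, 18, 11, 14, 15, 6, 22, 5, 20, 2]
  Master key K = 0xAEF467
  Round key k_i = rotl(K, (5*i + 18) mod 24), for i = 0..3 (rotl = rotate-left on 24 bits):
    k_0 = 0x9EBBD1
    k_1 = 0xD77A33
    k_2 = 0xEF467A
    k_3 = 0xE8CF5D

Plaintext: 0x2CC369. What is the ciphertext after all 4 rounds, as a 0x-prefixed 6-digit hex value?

s_0 = plaintext = 0x2CC369
s_1 = Round(s_0, k_0) = 0xCFB1FF
s_2 = Round(s_1, k_1) = 0x3CBBB2
s_3 = Round(s_2, k_2) = 0x4479FD
s_4 = Round(s_3, k_3) = 0x5C6CD4

0x5C6CD4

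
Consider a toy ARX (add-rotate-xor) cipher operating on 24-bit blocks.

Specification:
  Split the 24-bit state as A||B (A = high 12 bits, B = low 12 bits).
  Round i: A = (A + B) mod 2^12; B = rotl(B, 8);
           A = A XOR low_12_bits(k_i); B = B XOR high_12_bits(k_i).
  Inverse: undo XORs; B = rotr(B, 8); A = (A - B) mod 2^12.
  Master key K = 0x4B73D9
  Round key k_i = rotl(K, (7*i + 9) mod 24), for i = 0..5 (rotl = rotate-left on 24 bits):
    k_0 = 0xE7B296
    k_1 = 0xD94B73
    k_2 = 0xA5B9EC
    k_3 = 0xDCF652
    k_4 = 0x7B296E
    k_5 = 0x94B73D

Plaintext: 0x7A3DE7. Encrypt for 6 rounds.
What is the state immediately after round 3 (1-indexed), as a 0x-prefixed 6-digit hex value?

s_0 = plaintext = 0x7A3DE7
s_1 = Round(s_0, k_0) = 0x71C9A5
s_2 = Round(s_1, k_1) = 0xBB280E
s_3 = Round(s_2, k_2) = 0xA2C4DB
s_4 = Round(s_3, k_3) = 0x955682
s_5 = Round(s_4, k_4) = 0x6B95DA
s_6 = Round(s_5, k_5) = 0xBAE316

0xA2C4DB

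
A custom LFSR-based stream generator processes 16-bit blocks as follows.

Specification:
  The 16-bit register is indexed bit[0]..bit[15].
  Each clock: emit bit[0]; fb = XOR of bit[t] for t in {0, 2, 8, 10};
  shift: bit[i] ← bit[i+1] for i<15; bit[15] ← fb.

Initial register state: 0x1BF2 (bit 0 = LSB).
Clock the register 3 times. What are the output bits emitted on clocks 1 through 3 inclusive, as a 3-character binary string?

010

reg_0 = 0x1BF2
clock 1: out=0, reg = 0x8DF9
clock 2: out=1, reg = 0xC6FC
clock 3: out=0, reg = 0x637E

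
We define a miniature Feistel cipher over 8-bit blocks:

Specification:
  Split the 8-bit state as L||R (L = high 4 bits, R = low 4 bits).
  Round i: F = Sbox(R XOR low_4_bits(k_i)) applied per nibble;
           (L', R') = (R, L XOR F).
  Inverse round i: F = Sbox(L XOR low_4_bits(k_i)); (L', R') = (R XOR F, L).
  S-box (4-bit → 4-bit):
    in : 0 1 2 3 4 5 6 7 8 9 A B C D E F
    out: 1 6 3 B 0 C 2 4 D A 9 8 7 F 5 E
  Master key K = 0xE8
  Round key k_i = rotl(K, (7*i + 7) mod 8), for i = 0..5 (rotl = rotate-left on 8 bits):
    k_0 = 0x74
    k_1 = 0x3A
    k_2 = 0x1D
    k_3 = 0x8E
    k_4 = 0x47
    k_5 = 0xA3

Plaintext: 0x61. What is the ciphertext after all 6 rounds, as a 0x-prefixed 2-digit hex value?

s_0 = plaintext = 0x61
s_1 = Round(s_0, k_0) = 0x1A
s_2 = Round(s_1, k_1) = 0xA0
s_3 = Round(s_2, k_2) = 0x05
s_4 = Round(s_3, k_3) = 0x58
s_5 = Round(s_4, k_4) = 0x8B
s_6 = Round(s_5, k_5) = 0xB5

0xB5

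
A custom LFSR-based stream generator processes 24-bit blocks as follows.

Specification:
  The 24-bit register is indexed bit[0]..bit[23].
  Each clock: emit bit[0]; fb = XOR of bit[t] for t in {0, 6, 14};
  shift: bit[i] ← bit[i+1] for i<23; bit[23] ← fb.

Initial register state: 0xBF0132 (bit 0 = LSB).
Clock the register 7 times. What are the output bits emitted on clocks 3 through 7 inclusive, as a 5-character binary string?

reg_0 = 0xBF0132
clock 1: out=0, reg = 0x5F8099
clock 2: out=1, reg = 0xAFC04C
clock 3: out=0, reg = 0x57E026
clock 4: out=0, reg = 0xABF013
clock 5: out=1, reg = 0x55F809
clock 6: out=1, reg = 0x2AFC04
clock 7: out=0, reg = 0x957E02

00110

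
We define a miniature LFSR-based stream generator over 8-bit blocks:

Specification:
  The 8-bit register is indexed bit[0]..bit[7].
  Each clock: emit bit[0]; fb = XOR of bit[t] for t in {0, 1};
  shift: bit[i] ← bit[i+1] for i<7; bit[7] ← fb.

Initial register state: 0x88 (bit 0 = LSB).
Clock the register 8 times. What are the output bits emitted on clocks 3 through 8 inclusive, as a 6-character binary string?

reg_0 = 0x88
clock 1: out=0, reg = 0x44
clock 2: out=0, reg = 0x22
clock 3: out=0, reg = 0x91
clock 4: out=1, reg = 0xC8
clock 5: out=0, reg = 0x64
clock 6: out=0, reg = 0x32
clock 7: out=0, reg = 0x99
clock 8: out=1, reg = 0xCC

010001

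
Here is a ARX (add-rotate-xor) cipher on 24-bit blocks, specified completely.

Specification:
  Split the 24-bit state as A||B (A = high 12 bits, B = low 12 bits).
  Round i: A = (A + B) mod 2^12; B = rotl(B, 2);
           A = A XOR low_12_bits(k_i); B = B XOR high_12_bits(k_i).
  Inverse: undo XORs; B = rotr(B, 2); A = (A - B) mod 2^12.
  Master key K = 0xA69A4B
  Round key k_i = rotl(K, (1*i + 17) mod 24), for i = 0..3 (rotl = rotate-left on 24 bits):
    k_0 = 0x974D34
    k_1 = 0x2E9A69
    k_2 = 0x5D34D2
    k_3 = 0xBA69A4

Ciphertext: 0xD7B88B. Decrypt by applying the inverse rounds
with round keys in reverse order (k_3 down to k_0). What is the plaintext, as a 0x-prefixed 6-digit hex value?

0x193D77

s_0 = ciphertext = 0xD7B88B
s_1 = InvRound(s_0, k_3) = 0x0144CB
s_2 = InvRound(s_1, k_2) = 0x480046
s_3 = InvRound(s_2, k_1) = 0x23ECAB
s_4 = InvRound(s_3, k_0) = 0x193D77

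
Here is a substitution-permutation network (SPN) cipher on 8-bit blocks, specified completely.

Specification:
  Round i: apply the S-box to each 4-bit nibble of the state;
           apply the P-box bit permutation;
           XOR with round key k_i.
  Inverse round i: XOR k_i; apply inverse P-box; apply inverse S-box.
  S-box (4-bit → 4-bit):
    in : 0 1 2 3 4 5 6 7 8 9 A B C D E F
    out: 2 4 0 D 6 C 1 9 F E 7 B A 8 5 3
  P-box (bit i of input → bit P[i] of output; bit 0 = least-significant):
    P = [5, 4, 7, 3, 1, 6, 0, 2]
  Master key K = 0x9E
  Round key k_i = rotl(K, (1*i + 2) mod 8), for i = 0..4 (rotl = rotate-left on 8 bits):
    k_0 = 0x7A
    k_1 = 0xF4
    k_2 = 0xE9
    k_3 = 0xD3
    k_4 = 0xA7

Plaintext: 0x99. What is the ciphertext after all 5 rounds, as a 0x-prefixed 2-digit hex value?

0x40

s_0 = plaintext = 0x99
s_1 = Round(s_0, k_0) = 0xA7
s_2 = Round(s_1, k_1) = 0x9F
s_3 = Round(s_2, k_2) = 0x9C
s_4 = Round(s_3, k_3) = 0x8E
s_5 = Round(s_4, k_4) = 0x40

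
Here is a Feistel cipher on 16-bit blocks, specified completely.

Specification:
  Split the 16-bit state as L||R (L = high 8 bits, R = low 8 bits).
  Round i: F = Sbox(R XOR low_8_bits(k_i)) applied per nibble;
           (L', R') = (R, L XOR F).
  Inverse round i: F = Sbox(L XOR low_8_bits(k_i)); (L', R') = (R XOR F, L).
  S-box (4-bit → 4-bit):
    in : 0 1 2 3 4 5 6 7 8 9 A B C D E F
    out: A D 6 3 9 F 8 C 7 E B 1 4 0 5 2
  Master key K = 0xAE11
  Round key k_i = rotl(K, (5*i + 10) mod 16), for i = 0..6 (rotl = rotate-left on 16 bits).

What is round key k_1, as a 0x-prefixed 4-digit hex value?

K = 0xAE11
k_0 = rotl(K, (5*0+10) mod 16) = rotl(K, 10) = 0x46B8
k_1 = rotl(K, (5*1+10) mod 16) = rotl(K, 15) = 0xD708

0xD708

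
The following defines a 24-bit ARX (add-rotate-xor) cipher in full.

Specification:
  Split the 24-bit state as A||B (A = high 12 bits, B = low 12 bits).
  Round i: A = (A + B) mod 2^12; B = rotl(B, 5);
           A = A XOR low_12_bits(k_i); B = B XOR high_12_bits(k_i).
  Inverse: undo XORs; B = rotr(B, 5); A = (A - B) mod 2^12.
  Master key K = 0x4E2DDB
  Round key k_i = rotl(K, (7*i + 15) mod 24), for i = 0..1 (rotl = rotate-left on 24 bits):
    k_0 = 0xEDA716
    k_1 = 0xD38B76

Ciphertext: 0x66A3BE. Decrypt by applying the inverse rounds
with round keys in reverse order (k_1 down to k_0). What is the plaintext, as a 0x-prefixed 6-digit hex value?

s_0 = ciphertext = 0x66A3BE
s_1 = InvRound(s_0, k_1) = 0x9A8374
s_2 = InvRound(s_1, k_0) = 0x75176D

0x75176D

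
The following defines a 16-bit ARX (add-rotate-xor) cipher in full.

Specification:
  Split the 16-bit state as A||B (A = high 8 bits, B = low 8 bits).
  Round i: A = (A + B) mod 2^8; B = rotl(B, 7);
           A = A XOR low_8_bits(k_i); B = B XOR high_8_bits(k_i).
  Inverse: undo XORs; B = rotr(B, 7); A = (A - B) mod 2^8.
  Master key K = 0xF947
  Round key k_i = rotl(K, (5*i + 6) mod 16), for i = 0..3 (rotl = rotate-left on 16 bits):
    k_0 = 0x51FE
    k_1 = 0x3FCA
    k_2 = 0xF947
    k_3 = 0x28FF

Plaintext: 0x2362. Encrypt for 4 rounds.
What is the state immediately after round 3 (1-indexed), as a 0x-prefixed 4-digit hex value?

0x677E

s_0 = plaintext = 0x2362
s_1 = Round(s_0, k_0) = 0x7B60
s_2 = Round(s_1, k_1) = 0x110F
s_3 = Round(s_2, k_2) = 0x677E
s_4 = Round(s_3, k_3) = 0x1A17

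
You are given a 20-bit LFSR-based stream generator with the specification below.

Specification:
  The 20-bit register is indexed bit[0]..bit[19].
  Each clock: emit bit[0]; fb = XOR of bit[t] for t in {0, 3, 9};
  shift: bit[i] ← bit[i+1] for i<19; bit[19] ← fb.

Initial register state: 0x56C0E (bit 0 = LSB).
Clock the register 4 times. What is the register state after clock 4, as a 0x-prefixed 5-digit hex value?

0x956C0

reg_0 = 0x56C0E
clock 1: out=0, reg = 0xAB607
clock 2: out=1, reg = 0x55B03
clock 3: out=1, reg = 0x2AD81
clock 4: out=1, reg = 0x956C0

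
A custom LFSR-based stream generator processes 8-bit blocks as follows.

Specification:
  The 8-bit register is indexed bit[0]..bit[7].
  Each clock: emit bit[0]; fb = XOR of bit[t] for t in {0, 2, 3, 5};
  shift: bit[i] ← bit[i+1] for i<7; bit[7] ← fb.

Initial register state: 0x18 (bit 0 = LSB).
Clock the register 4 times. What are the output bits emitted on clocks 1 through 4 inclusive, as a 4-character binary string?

reg_0 = 0x18
clock 1: out=0, reg = 0x8C
clock 2: out=0, reg = 0x46
clock 3: out=0, reg = 0xA3
clock 4: out=1, reg = 0x51

0001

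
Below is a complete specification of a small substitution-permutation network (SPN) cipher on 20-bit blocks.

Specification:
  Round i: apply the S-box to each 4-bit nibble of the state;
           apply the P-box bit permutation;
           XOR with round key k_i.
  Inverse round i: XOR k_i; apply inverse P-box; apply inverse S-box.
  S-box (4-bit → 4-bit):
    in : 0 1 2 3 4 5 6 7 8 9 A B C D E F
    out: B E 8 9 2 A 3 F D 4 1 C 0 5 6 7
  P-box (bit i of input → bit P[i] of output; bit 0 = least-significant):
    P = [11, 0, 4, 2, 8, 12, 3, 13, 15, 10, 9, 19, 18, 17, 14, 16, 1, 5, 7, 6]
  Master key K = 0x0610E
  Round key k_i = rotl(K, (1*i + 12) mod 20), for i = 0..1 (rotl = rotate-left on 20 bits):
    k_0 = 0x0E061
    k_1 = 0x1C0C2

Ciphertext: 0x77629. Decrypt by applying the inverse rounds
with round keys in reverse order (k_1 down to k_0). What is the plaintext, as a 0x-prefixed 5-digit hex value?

s_0 = ciphertext = 0x77629
s_1 = InvRound(s_0, k_1) = 0x76F14
s_2 = InvRound(s_1, k_0) = 0x50FA7

0x50FA7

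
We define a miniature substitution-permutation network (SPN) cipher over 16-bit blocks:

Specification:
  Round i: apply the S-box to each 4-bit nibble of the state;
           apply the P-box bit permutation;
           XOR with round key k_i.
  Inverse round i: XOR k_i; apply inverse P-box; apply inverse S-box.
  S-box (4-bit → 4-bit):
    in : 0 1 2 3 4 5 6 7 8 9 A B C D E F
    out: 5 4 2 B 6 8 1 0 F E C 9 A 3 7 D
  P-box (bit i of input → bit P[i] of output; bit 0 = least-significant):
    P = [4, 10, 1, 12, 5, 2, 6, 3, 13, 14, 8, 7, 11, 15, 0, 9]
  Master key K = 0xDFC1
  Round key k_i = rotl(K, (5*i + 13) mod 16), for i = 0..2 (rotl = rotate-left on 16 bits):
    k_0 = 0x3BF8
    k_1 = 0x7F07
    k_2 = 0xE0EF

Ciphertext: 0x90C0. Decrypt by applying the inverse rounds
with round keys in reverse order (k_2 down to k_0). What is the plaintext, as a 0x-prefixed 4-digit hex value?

s_0 = ciphertext = 0x90C0
s_1 = InvRound(s_0, k_2) = 0x1D3A
s_2 = InvRound(s_1, k_1) = 0xAD36
s_3 = InvRound(s_2, k_0) = 0xC599

0xC599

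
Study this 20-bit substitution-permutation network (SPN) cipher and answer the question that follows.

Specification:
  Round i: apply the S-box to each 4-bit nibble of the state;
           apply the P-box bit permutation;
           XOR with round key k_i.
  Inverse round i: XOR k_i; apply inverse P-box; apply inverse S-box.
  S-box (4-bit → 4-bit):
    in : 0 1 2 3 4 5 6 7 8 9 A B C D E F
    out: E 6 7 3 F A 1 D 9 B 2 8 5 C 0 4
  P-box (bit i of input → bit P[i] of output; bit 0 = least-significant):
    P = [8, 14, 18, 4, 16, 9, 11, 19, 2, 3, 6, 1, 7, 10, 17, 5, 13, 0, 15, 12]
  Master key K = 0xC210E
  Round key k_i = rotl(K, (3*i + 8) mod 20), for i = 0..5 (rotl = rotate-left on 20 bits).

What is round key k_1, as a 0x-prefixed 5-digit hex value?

K = 0xC210E
k_0 = rotl(K, (3*0+8) mod 20) = rotl(K, 8) = 0x10EC2
k_1 = rotl(K, (3*1+8) mod 20) = rotl(K, 11) = 0x87610

0x87610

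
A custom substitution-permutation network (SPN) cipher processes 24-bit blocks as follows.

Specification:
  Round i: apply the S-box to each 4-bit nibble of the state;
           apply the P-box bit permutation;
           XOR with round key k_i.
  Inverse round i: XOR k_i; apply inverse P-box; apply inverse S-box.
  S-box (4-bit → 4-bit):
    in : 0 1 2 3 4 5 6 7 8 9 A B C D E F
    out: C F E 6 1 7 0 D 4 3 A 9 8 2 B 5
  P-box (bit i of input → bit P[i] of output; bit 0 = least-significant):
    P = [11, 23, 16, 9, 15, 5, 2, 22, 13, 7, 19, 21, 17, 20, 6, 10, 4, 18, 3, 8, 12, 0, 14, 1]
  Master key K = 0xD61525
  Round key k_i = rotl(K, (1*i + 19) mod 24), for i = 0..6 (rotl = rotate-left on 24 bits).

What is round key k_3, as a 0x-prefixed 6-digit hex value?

0x758549

K = 0xD61525
k_0 = rotl(K, (1*0+19) mod 24) = rotl(K, 19) = 0x2EB0A9
k_1 = rotl(K, (1*1+19) mod 24) = rotl(K, 20) = 0x5D6152
k_2 = rotl(K, (1*2+19) mod 24) = rotl(K, 21) = 0xBAC2A4
k_3 = rotl(K, (1*3+19) mod 24) = rotl(K, 22) = 0x758549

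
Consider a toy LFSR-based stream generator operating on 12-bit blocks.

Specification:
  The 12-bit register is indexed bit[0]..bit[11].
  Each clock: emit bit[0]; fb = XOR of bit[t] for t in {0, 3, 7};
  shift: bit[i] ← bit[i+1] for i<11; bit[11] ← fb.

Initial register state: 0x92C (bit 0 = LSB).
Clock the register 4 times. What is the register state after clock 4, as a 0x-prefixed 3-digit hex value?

0xB92

reg_0 = 0x92C
clock 1: out=0, reg = 0xC96
clock 2: out=0, reg = 0xE4B
clock 3: out=1, reg = 0x725
clock 4: out=1, reg = 0xB92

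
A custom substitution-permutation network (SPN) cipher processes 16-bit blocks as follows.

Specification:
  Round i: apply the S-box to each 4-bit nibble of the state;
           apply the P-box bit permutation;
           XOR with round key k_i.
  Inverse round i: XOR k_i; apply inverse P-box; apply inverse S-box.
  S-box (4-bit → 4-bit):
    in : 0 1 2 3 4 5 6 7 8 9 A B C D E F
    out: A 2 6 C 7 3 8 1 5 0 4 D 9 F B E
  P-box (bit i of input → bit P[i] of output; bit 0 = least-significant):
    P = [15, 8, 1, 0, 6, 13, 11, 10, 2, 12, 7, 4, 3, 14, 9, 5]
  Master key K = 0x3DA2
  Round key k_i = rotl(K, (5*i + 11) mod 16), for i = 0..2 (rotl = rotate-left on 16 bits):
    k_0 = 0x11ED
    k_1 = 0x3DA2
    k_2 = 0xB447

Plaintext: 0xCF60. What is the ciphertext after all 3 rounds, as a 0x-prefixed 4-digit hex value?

s_0 = plaintext = 0xCF60
s_1 = Round(s_0, k_0) = 0x0454
s_2 = Round(s_1, k_1) = 0xCC44
s_3 = Round(s_2, k_2) = 0x1D39

0x1D39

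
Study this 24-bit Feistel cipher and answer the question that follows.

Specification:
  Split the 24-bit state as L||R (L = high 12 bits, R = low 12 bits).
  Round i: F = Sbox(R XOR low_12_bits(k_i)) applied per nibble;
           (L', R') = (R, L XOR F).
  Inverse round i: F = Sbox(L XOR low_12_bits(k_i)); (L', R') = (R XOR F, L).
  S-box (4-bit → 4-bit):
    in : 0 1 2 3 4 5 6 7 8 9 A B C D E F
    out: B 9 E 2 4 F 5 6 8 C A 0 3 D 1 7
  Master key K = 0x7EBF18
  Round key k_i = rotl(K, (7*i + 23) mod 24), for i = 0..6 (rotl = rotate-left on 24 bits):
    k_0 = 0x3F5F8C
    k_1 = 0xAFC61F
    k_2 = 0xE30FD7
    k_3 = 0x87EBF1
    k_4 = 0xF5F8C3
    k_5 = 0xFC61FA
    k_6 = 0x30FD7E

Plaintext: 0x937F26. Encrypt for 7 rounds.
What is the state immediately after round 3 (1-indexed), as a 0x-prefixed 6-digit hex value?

0xBA86FA

s_0 = plaintext = 0x937F26
s_1 = Round(s_0, k_0) = 0xF2629D
s_2 = Round(s_1, k_1) = 0x29DBA8
s_3 = Round(s_2, k_2) = 0xBA86FA
s_4 = Round(s_3, k_3) = 0x6FA618
s_5 = Round(s_4, k_4) = 0x61872A
s_6 = Round(s_5, k_5) = 0x72A3C3
s_7 = Round(s_6, k_6) = 0x3C3627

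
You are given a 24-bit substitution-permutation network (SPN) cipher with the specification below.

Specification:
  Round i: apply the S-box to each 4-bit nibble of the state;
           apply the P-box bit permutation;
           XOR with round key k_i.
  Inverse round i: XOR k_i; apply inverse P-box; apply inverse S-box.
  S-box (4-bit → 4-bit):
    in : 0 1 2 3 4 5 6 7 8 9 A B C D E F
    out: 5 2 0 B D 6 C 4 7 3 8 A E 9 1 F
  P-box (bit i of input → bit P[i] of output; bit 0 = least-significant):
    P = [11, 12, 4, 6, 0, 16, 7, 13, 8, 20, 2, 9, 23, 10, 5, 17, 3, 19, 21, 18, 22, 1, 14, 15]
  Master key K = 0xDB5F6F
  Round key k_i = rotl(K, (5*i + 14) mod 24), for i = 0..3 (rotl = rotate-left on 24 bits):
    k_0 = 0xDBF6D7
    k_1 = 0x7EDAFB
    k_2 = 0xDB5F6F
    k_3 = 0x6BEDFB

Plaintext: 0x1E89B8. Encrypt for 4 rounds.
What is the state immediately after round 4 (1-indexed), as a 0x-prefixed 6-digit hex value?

0x3B28DD

s_0 = plaintext = 0x1E89B8
s_1 = Round(s_0, k_0) = 0x4ACBED
s_2 = Round(s_1, k_1) = 0x28149A
s_3 = Round(s_2, k_2) = 0xF25822
s_4 = Round(s_3, k_3) = 0x3B28DD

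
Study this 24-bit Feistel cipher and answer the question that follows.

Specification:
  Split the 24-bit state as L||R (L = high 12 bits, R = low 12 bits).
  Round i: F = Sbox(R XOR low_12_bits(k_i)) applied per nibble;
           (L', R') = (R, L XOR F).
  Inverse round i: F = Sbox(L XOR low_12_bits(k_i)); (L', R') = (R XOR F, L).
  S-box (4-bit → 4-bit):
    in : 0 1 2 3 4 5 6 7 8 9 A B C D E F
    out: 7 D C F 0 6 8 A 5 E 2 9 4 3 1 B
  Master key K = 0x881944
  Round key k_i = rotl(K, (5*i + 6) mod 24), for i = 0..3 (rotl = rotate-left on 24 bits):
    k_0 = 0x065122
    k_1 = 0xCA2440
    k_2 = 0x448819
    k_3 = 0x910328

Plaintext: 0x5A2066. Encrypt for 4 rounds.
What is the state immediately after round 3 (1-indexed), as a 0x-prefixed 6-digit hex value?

s_0 = plaintext = 0x5A2066
s_1 = Round(s_0, k_0) = 0x0668A2
s_2 = Round(s_1, k_1) = 0x8A247A
s_3 = Round(s_2, k_2) = 0x47AC2D
s_4 = Round(s_3, k_3) = 0xC2DF0C

0x47AC2D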